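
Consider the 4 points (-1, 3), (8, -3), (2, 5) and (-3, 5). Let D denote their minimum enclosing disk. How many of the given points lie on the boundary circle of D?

A smallest enclosing disk is always determined by at most three of the input points on its boundary.
The farthest pair is (8, -3)–(-3, 5) with squared distance 185. The circle on this segment as diameter has centre (2.5, 1) and r² = 185/4 = 46.25.
Check (-1, 3): distance² to centre = 16.25 ≤ 46.25, so it lies inside.
All remaining points lie in this disk, and no smaller disk contains both endpoints, so this is the minimum enclosing circle.
The points at distance exactly r from the centre are (8, -3), (-3, 5) — 2 points.

2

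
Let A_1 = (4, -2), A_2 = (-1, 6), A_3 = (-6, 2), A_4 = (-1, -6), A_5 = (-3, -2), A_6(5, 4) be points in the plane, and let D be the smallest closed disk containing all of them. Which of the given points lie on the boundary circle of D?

By Welzl's lemma the MEC is supported by two points (diametrically opposite) or three points (on a circumcircle).
The minimum enclosing circle is determined by three boundary points: A_3, A_4, A_6.
Their circumcentre is (1/98, 19/98) with r² = 189125/4802.
The farthest remaining point A_2 is at distance² 166781/4802 ≤ 189125/4802.
The points at distance exactly r from the centre are A_3, A_4, A_6 — 3 points.

A_3, A_4, A_6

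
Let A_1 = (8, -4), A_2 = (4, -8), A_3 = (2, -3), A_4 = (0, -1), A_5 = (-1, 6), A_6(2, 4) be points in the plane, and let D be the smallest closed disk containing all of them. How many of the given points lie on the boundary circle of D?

A smallest enclosing disk is always determined by at most three of the input points on its boundary.
The farthest pair is A_2–A_5 with squared distance 221. The circle on this segment as diameter has centre (1.5, -1) and r² = 221/4 = 55.25.
Check A_1: distance² to centre = 51.25 ≤ 55.25, so it lies inside.
All remaining points lie in this disk, and no smaller disk contains both endpoints, so this is the minimum enclosing circle.
The points at distance exactly r from the centre are A_2, A_5 — 2 points.

2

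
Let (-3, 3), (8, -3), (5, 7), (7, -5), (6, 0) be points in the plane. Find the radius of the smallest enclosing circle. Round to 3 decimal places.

6.699

A smallest enclosing disk is always determined by at most three of the input points on its boundary.
The minimum enclosing circle is determined by three boundary points: (-3, 3), (5, 7), (7, -5).
Their circumcentre is (42/13, 7/13) with r² = 7585/169.
The farthest remaining point (8, -3) is at distance² 5960/169 ≤ 7585/169.
r = √(7585/169) ≈ 6.699.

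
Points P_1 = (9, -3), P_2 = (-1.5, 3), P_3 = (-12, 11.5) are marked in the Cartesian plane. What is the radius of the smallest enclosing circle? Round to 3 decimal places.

Side lengths²: P_1P_2² = 146.25, P_1P_3² = 651.25, P_2P_3² = 182.5.
Since P_1P_3² = 651.25 ≥ 182.5 + 146.25 = 328.75, the angle opposite P_1P_3 is not acute, so the smallest enclosing circle has P_1P_3 as diameter.
Centre = midpoint of P_1P_3 = (-1.5, 4.25), r² = 651.25/4 = 162.8125.
r = √(162.8125) ≈ 12.760.

12.760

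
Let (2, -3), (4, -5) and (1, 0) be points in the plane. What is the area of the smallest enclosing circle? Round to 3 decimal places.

26.704

Call the three points A, B, C in the order given.
Side lengths²: AB² = 8, AC² = 10, BC² = 34.
Since BC² = 34 ≥ 10 + 8 = 18, the angle opposite BC is not acute, so the smallest enclosing circle has BC as diameter.
Centre = midpoint of BC = (2.5, -2.5), r² = 34/4 = 8.5.
Area = π·r² = π·8.5 ≈ 26.704.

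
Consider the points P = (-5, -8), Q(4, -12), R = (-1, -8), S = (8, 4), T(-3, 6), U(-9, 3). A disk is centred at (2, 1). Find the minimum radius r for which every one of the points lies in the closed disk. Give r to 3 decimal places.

The required radius is the distance from (2, 1) to the farthest point.
Squared distances: 130, 173, 90, 45, 50, 125.
Maximum is 173, attained at Q.
r = √173 ≈ 13.153.

13.153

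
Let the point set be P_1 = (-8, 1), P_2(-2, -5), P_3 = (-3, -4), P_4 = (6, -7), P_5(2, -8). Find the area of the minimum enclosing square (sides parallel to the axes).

The bounding box has width 14 and height 9.
An axis-aligned square enclosing the set must have side ≥ max(width, height).
So the minimum side is max(14, 9) = 14.
Area = 14² = 196.

196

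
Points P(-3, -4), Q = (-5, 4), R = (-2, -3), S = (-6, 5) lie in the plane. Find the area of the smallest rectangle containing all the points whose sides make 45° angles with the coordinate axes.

In coordinates u = x + y, v = x − y the rectangle is axis-aligned; the map (x,y)→(u,v) scales areas by 2.
u-values: -7, -1, -5, -1; range = -1 − (-7) = 6.
v-values: 1, -9, 1, -11; range = 1 − (-11) = 12.
Area = (6 × 12) / 2 = 36.

36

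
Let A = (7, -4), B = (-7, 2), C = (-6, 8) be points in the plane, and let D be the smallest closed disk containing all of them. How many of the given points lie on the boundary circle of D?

Side lengths²: AB² = 232, AC² = 313, BC² = 37.
Since AC² = 313 ≥ 232 + 37 = 269, the angle opposite AC is not acute, so the smallest enclosing circle has AC as diameter.
Centre = midpoint of AC = (0.5, 2), r² = 313/4 = 78.25.
The points at distance exactly r from the centre are A, C — 2 points.

2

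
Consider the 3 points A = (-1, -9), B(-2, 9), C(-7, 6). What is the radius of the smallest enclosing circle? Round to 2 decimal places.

Side lengths²: AB² = 325, AC² = 261, BC² = 34.
Since AB² = 325 ≥ 261 + 34 = 295, the angle opposite AB is not acute, so the smallest enclosing circle has AB as diameter.
Centre = midpoint of AB = (-1.5, 0), r² = 325/4 = 81.25.
r = √(81.25) ≈ 9.01.

9.01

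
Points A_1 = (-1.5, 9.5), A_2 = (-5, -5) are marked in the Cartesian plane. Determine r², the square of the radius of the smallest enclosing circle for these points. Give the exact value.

The smallest circle enclosing two points has them as diameter endpoints.
Centre = midpoint = (-3.25, 2.25); r² = |A_1A_2|²/4 = 222.5/4 = 55.625.

55.625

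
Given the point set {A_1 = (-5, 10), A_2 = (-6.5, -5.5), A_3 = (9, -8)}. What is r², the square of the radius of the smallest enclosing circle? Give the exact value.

Side lengths²: A_1A_2² = 242.5, A_1A_3² = 520, A_2A_3² = 246.5.
Since A_1A_3² = 520 ≥ 246.5 + 242.5 = 489, the angle opposite A_1A_3 is not acute, so the smallest enclosing circle has A_1A_3 as diameter.
Centre = midpoint of A_1A_3 = (2, 1), r² = 520/4 = 130.

130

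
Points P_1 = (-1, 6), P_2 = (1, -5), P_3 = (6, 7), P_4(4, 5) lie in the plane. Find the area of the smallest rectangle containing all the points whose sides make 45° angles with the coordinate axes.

In coordinates u = x + y, v = x − y the rectangle is axis-aligned; the map (x,y)→(u,v) scales areas by 2.
u-values: 5, -4, 13, 9; range = 13 − (-4) = 17.
v-values: -7, 6, -1, -1; range = 6 − (-7) = 13.
Area = (17 × 13) / 2 = 110.5.

110.5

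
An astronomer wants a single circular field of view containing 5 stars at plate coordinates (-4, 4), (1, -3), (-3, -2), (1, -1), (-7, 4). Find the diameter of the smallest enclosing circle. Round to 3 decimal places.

The minimum enclosing circle of a finite set is fixed by two of the points (as a diameter) or three (as a circumcircle).
The farthest pair is (1, -3)–(-7, 4) with squared distance 113. The circle on this segment as diameter has centre (-3, 0.5) and r² = 113/4 = 28.25.
Check (-4, 4): distance² to centre = 13.25 ≤ 28.25, so it lies inside.
All remaining points lie in this disk, and no smaller disk contains both endpoints, so this is the minimum enclosing circle.
Diameter = 2r = 2√(28.25) ≈ 10.630.

10.630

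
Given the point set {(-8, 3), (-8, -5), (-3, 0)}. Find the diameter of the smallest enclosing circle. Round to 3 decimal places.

Call the three points A, B, C in the order given.
Side lengths²: AB² = 64, AC² = 34, BC² = 50.
Since AB² = 64 < 50 + 34 = 84, the triangle is acute, so the smallest enclosing circle is the circumcircle.
Circumcentre = (-7, -1), r² = 17.
Diameter = 2r = 2√17 ≈ 8.246.

8.246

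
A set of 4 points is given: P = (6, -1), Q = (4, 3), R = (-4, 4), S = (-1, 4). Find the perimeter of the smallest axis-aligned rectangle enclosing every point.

Width = max x − min x = 6 − (-4) = 10.
Height = max y − min y = 4 − (-1) = 5.
Perimeter = 2(10 + 5) = 30.

30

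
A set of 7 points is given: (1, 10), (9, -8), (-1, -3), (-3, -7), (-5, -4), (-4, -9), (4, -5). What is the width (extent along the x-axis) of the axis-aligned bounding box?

14

max x = 9, min x = -5, so width = 14.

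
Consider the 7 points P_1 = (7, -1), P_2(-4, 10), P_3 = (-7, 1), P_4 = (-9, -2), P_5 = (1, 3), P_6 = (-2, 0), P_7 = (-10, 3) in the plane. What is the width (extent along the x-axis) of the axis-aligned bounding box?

max x = 7, min x = -10, so width = 17.

17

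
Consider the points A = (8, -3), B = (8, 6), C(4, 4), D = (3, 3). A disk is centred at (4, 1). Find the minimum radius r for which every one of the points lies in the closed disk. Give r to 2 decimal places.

6.40

The required radius is the distance from (4, 1) to the farthest point.
Squared distances: 32, 41, 9, 5.
Maximum is 41, attained at B.
r = √41 ≈ 6.40.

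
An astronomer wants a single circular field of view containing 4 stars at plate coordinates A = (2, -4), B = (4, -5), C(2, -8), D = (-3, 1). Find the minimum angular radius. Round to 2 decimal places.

5.15

The farthest pair is C–D with squared distance 106. The circle on this segment as diameter has centre (-0.5, -3.5) and r² = 106/4 = 26.5.
Check A: distance² to centre = 6.5 ≤ 26.5, so it lies inside.
All remaining points lie in this disk, and no smaller disk contains both endpoints, so this is the minimum enclosing circle.
r = √(26.5) ≈ 5.15.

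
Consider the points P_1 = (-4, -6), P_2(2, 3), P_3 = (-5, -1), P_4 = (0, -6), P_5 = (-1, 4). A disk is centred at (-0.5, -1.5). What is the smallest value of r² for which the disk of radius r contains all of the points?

The required radius is the distance from (-0.5, -1.5) to the farthest point.
Squared distances: 32.5, 26.5, 20.5, 20.5, 30.5.
Maximum is 32.5, attained at P_1.

32.5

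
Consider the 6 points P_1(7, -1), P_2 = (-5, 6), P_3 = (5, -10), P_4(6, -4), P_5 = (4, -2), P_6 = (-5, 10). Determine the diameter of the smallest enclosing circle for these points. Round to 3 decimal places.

By Welzl's lemma the MEC is supported by two points (diametrically opposite) or three points (on a circumcircle).
The farthest pair is P_3–P_6 with squared distance 500. The circle on this segment as diameter has centre (0, 0) and r² = 500/4 = 125.
Check P_1: distance² to centre = 50 ≤ 125, so it lies inside.
All remaining points lie in this disk, and no smaller disk contains both endpoints, so this is the minimum enclosing circle.
Diameter = 2r = 2√125 ≈ 22.361.

22.361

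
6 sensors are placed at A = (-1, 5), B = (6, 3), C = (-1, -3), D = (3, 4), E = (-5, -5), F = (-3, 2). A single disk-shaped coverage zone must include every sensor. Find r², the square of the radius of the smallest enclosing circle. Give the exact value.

46.25

The minimum enclosing circle of a finite set is fixed by two of the points (as a diameter) or three (as a circumcircle).
The farthest pair is B–E with squared distance 185. The circle on this segment as diameter has centre (0.5, -1) and r² = 185/4 = 46.25.
Check A: distance² to centre = 38.25 ≤ 46.25, so it lies inside.
All remaining points lie in this disk, and no smaller disk contains both endpoints, so this is the minimum enclosing circle.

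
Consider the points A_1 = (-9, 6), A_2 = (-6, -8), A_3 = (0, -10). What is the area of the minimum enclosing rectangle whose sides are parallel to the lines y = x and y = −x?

137.5

In coordinates u = x + y, v = x − y the rectangle is axis-aligned; the map (x,y)→(u,v) scales areas by 2.
u-values: -3, -14, -10; range = -3 − (-14) = 11.
v-values: -15, 2, 10; range = 10 − (-15) = 25.
Area = (11 × 25) / 2 = 137.5.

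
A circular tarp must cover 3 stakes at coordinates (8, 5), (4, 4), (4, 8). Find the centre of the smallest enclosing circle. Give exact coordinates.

(5.625, 6)

Call the three points A, B, C in the order given.
Side lengths²: AB² = 17, AC² = 25, BC² = 16.
Since AC² = 25 < 17 + 16 = 33, the triangle is acute, so the smallest enclosing circle is the circumcircle.
Circumcentre = (5.625, 6), r² = 6.640625.
Centre = (5.625, 6).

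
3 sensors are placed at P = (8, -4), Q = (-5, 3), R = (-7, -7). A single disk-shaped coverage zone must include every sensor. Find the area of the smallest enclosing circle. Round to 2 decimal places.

200.94

Side lengths²: PQ² = 218, PR² = 234, QR² = 104.
Since PR² = 234 < 218 + 104 = 322, the triangle is acute, so the smallest enclosing circle is the circumcircle.
Circumcentre = (1/24, -77/24), r² = 18421/288.
Area = π·r² = π·18421/288 ≈ 200.94.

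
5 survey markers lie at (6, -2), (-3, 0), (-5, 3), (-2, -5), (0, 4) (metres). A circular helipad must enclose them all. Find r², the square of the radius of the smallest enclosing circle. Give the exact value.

The minimum enclosing circle of a finite set is fixed by two of the points (as a diameter) or three (as a circumcircle).
The farthest pair is (6, -2)–(-5, 3) with squared distance 146. The circle on this segment as diameter has centre (0.5, 0.5) and r² = 146/4 = 36.5.
Check (-3, 0): distance² to centre = 12.5 ≤ 36.5, so it lies inside.
All remaining points lie in this disk, and no smaller disk contains both endpoints, so this is the minimum enclosing circle.

36.5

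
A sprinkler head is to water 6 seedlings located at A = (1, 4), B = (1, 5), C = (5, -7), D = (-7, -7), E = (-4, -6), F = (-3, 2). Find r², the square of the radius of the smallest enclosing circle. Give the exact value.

By Welzl's lemma the MEC is supported by two points (diametrically opposite) or three points (on a circumcircle).
The minimum enclosing circle is determined by three boundary points: B, C, D.
Their circumcentre is (-1, -7/3) with r² = 520/9.
The farthest remaining point A is at distance² 397/9 ≤ 520/9.

520/9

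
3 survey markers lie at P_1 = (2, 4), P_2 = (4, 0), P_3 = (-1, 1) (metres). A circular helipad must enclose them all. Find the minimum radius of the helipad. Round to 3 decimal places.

Side lengths²: P_1P_2² = 20, P_1P_3² = 18, P_2P_3² = 26.
Since P_2P_3² = 26 < 20 + 18 = 38, the triangle is acute, so the smallest enclosing circle is the circumcircle.
Circumcentre = (5/3, 4/3), r² = 65/9.
r = √(65/9) ≈ 2.687.

2.687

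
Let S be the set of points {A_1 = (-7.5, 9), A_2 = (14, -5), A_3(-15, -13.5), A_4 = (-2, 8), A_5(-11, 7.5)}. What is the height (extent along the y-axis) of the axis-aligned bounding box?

22.5

max y = 9, min y = -13.5, so height = 22.5.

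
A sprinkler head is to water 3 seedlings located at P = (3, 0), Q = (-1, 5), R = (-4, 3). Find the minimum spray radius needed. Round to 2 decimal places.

Side lengths²: PQ² = 41, PR² = 58, QR² = 13.
Since PR² = 58 ≥ 41 + 13 = 54, the angle opposite PR is not acute, so the smallest enclosing circle has PR as diameter.
Centre = midpoint of PR = (-0.5, 1.5), r² = 58/4 = 14.5.
r = √(14.5) ≈ 3.81.

3.81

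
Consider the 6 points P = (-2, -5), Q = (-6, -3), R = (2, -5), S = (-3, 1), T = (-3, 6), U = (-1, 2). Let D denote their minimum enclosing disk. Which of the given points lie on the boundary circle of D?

A smallest enclosing disk is always determined by at most three of the input points on its boundary.
The minimum enclosing circle is determined by three boundary points: Q, R, T.
Their circumcentre is (-12/13, 4/13) with r² = 6205/169.
The farthest remaining point P is at distance² 4957/169 ≤ 6205/169.
The points at distance exactly r from the centre are Q, R, T — 3 points.

Q, R, T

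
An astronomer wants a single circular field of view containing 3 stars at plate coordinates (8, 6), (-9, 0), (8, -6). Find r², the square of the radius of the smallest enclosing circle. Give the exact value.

Call the three points A, B, C in the order given.
Side lengths²: AB² = 325, AC² = 144, BC² = 325.
Since BC² = 325 < 325 + 144 = 469, the triangle is acute, so the smallest enclosing circle is the circumcircle.
Circumcentre = (19/34, 0), r² = 105625/1156.

105625/1156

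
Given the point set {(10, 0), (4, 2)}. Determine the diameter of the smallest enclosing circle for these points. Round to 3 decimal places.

6.325

The smallest circle enclosing two points has them as diameter endpoints.
Centre = midpoint = (7, 1); r² = |(10, 0)−(4, 2)|²/4 = 40/4 = 10.
Diameter = 2r = 2√10 ≈ 6.325.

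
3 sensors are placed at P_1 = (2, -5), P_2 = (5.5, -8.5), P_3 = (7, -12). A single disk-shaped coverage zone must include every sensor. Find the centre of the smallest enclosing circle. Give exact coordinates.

Side lengths²: P_1P_2² = 24.5, P_1P_3² = 74, P_2P_3² = 14.5.
Since P_1P_3² = 74 ≥ 24.5 + 14.5 = 39, the angle opposite P_1P_3 is not acute, so the smallest enclosing circle has P_1P_3 as diameter.
Centre = midpoint of P_1P_3 = (4.5, -8.5), r² = 74/4 = 18.5.
Centre = (4.5, -8.5).

(4.5, -8.5)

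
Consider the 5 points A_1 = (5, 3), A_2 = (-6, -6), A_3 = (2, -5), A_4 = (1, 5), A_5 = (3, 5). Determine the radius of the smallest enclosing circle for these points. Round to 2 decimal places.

A smallest enclosing disk is always determined by at most three of the input points on its boundary.
The minimum enclosing circle is determined by three boundary points: A_1, A_2, A_5.
Their circumcentre is (-0.95, -0.95) with r² = 51.005.
The farthest remaining point A_4 is at distance² 39.205 ≤ 51.005.
r = √(51.005) ≈ 7.14.

7.14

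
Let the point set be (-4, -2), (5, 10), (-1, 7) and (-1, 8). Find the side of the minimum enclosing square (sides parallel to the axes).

The bounding box has width 9 and height 12.
An axis-aligned square enclosing the set must have side ≥ max(width, height).
So the minimum side is max(9, 12) = 12.

12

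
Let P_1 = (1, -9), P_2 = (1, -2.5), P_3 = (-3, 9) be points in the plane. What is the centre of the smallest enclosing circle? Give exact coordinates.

(-1, 0)

Side lengths²: P_1P_2² = 42.25, P_1P_3² = 340, P_2P_3² = 148.25.
Since P_1P_3² = 340 ≥ 148.25 + 42.25 = 190.5, the angle opposite P_1P_3 is not acute, so the smallest enclosing circle has P_1P_3 as diameter.
Centre = midpoint of P_1P_3 = (-1, 0), r² = 340/4 = 85.
Centre = (-1, 0).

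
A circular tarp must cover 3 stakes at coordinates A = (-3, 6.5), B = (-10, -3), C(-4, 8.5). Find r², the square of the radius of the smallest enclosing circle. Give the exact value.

Side lengths²: AB² = 139.25, AC² = 5, BC² = 168.25.
Since BC² = 168.25 ≥ 139.25 + 5 = 144.25, the angle opposite BC is not acute, so the smallest enclosing circle has BC as diameter.
Centre = midpoint of BC = (-7, 2.75), r² = 168.25/4 = 42.0625.

42.0625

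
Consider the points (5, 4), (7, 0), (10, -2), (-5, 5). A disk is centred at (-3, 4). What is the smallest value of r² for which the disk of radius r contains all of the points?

The required radius is the distance from (-3, 4) to the farthest point.
Squared distances: 64, 116, 205, 5.
Maximum is 205, attained at (10, -2).

205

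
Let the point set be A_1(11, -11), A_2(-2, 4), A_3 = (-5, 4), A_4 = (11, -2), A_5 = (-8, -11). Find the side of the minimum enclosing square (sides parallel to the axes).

19

The bounding box has width 19 and height 15.
An axis-aligned square enclosing the set must have side ≥ max(width, height).
So the minimum side is max(19, 15) = 19.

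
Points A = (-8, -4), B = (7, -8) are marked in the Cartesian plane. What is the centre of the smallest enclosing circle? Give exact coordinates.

The smallest circle enclosing two points has them as diameter endpoints.
Centre = midpoint = (-0.5, -6); r² = |AB|²/4 = 241/4 = 60.25.
Centre = (-0.5, -6).

(-0.5, -6)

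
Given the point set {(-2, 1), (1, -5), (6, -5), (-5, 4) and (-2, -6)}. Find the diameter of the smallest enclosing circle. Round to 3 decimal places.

By Welzl's lemma the MEC is supported by two points (diametrically opposite) or three points (on a circumcircle).
The farthest pair is (6, -5)–(-5, 4) with squared distance 202. The circle on this segment as diameter has centre (0.5, -0.5) and r² = 202/4 = 50.5.
Check (-2, 1): distance² to centre = 8.5 ≤ 50.5, so it lies inside.
All remaining points lie in this disk, and no smaller disk contains both endpoints, so this is the minimum enclosing circle.
Diameter = 2r = 2√(50.5) ≈ 14.213.

14.213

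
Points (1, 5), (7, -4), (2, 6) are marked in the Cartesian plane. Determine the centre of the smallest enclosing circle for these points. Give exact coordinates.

Call the three points A, B, C in the order given.
Side lengths²: AB² = 117, AC² = 2, BC² = 125.
Since BC² = 125 ≥ 117 + 2 = 119, the angle opposite BC is not acute, so the smallest enclosing circle has BC as diameter.
Centre = midpoint of BC = (4.5, 1), r² = 125/4 = 31.25.
Centre = (4.5, 1).

(4.5, 1)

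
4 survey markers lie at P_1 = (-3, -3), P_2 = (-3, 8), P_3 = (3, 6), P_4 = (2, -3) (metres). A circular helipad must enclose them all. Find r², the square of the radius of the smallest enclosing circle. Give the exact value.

36.5

A smallest enclosing disk is always determined by at most three of the input points on its boundary.
The farthest pair is P_2–P_4 with squared distance 146. The circle on this segment as diameter has centre (-0.5, 2.5) and r² = 146/4 = 36.5.
Check P_1: distance² to centre = 36.5 ≤ 36.5, so it lies inside.
All remaining points lie in this disk, and no smaller disk contains both endpoints, so this is the minimum enclosing circle.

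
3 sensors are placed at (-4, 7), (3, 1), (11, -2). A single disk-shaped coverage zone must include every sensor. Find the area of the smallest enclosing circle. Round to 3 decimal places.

Call the three points A, B, C in the order given.
Side lengths²: AB² = 85, AC² = 306, BC² = 73.
Since AC² = 306 ≥ 85 + 73 = 158, the angle opposite AC is not acute, so the smallest enclosing circle has AC as diameter.
Centre = midpoint of AC = (3.5, 2.5), r² = 306/4 = 76.5.
Area = π·r² = π·76.5 ≈ 240.332.

240.332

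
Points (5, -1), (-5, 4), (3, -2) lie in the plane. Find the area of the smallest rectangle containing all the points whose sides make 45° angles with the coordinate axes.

37.5

In coordinates u = x + y, v = x − y the rectangle is axis-aligned; the map (x,y)→(u,v) scales areas by 2.
u-values: 4, -1, 1; range = 4 − (-1) = 5.
v-values: 6, -9, 5; range = 6 − (-9) = 15.
Area = (5 × 15) / 2 = 37.5.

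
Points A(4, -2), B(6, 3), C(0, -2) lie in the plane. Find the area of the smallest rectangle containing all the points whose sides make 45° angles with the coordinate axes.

22

In coordinates u = x + y, v = x − y the rectangle is axis-aligned; the map (x,y)→(u,v) scales areas by 2.
u-values: 2, 9, -2; range = 9 − (-2) = 11.
v-values: 6, 3, 2; range = 6 − 2 = 4.
Area = (11 × 4) / 2 = 22.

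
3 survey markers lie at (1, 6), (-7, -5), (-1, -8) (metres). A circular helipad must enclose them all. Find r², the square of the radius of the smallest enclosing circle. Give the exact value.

925/18

Call the three points A, B, C in the order given.
Side lengths²: AB² = 185, AC² = 200, BC² = 45.
Since AC² = 200 < 185 + 45 = 230, the triangle is acute, so the smallest enclosing circle is the circumcircle.
Circumcentre = (-7/6, -5/6), r² = 925/18.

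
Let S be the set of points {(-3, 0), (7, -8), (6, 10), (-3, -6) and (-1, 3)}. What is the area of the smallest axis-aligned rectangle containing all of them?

x ranges over [-3, 7], width 10.
y ranges over [-8, 10], height 18.
Area = 10 × 18 = 180.

180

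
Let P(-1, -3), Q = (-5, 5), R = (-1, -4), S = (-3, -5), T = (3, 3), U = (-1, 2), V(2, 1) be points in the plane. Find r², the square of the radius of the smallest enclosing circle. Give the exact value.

The minimum enclosing circle is determined by three boundary points: Q, S, T.
Their circumcentre is (-36/19, 8/19) with r² = 11050/361.
The farthest remaining point R is at distance² 7345/361 ≤ 11050/361.

11050/361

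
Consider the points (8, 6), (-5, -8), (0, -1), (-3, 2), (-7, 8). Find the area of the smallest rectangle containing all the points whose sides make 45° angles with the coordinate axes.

243

In coordinates u = x + y, v = x − y the rectangle is axis-aligned; the map (x,y)→(u,v) scales areas by 2.
u-values: 14, -13, -1, -1, 1; range = 14 − (-13) = 27.
v-values: 2, 3, 1, -5, -15; range = 3 − (-15) = 18.
Area = (27 × 18) / 2 = 243.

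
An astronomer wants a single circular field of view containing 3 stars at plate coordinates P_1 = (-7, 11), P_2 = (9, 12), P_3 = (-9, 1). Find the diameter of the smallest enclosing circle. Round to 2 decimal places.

Side lengths²: P_1P_2² = 257, P_1P_3² = 104, P_2P_3² = 445.
Since P_2P_3² = 445 ≥ 257 + 104 = 361, the angle opposite P_2P_3 is not acute, so the smallest enclosing circle has P_2P_3 as diameter.
Centre = midpoint of P_2P_3 = (0, 6.5), r² = 445/4 = 111.25.
Diameter = 2r = 2√(111.25) ≈ 21.10.

21.10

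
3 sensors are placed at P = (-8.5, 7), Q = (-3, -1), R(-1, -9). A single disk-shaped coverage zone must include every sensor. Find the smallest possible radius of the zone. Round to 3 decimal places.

Side lengths²: PQ² = 94.25, PR² = 312.25, QR² = 68.
Since PR² = 312.25 ≥ 94.25 + 68 = 162.25, the angle opposite PR is not acute, so the smallest enclosing circle has PR as diameter.
Centre = midpoint of PR = (-4.75, -1), r² = 312.25/4 = 78.0625.
r = √(78.0625) ≈ 8.835.

8.835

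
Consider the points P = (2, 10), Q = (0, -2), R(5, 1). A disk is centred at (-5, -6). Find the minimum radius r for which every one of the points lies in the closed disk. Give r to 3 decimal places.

The required radius is the distance from (-5, -6) to the farthest point.
Squared distances: 305, 41, 149.
Maximum is 305, attained at P.
r = √305 ≈ 17.464.

17.464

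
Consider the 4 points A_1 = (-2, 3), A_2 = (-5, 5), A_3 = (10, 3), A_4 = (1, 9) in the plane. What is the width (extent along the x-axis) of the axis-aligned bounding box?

15

max x = 10, min x = -5, so width = 15.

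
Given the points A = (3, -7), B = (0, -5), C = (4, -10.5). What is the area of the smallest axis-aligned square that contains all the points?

30.25

The bounding box has width 4 and height 5.5.
An axis-aligned square enclosing the set must have side ≥ max(width, height).
So the minimum side is max(4, 5.5) = 5.5.
Area = 5.5² = 30.25.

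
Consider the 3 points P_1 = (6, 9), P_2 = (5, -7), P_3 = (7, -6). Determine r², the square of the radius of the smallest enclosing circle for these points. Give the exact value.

64.25

Side lengths²: P_1P_2² = 257, P_1P_3² = 226, P_2P_3² = 5.
Since P_1P_2² = 257 ≥ 226 + 5 = 231, the angle opposite P_1P_2 is not acute, so the smallest enclosing circle has P_1P_2 as diameter.
Centre = midpoint of P_1P_2 = (5.5, 1), r² = 257/4 = 64.25.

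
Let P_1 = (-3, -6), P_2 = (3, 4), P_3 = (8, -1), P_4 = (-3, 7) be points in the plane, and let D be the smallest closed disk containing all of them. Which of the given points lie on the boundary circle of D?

P_1, P_3, P_4

The minimum enclosing circle is determined by three boundary points: P_1, P_3, P_4.
Their circumcentre is (15/22, 0.5) with r² = 13505/242.
The farthest remaining point P_2 is at distance² 4265/242 ≤ 13505/242.
The points at distance exactly r from the centre are P_1, P_3, P_4 — 3 points.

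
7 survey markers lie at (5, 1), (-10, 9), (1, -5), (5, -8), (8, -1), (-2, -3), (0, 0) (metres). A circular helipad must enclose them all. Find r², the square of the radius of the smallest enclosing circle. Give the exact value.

128.5

The farthest pair is (-10, 9)–(5, -8) with squared distance 514. The circle on this segment as diameter has centre (-2.5, 0.5) and r² = 514/4 = 128.5.
Check (5, 1): distance² to centre = 56.5 ≤ 128.5, so it lies inside.
All remaining points lie in this disk, and no smaller disk contains both endpoints, so this is the minimum enclosing circle.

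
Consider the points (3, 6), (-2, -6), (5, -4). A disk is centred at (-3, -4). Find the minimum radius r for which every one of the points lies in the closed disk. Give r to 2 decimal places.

The required radius is the distance from (-3, -4) to the farthest point.
Squared distances: 136, 5, 64.
Maximum is 136, attained at (3, 6).
r = √136 ≈ 11.66.

11.66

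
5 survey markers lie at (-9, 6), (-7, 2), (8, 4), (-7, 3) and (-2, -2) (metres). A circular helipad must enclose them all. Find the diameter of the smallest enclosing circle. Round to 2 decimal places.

17.12

By Welzl's lemma the MEC is supported by two points (diametrically opposite) or three points (on a circumcircle).
The farthest pair is (-9, 6)–(8, 4) with squared distance 293. The circle on this segment as diameter has centre (-0.5, 5) and r² = 293/4 = 73.25.
Check (-7, 2): distance² to centre = 51.25 ≤ 73.25, so it lies inside.
All remaining points lie in this disk, and no smaller disk contains both endpoints, so this is the minimum enclosing circle.
Diameter = 2r = 2√(73.25) ≈ 17.12.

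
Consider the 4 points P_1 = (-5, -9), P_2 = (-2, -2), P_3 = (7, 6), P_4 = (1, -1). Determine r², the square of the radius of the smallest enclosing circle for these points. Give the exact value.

92.25

The minimum enclosing circle of a finite set is fixed by two of the points (as a diameter) or three (as a circumcircle).
The farthest pair is P_1–P_3 with squared distance 369. The circle on this segment as diameter has centre (1, -1.5) and r² = 369/4 = 92.25.
Check P_2: distance² to centre = 9.25 ≤ 92.25, so it lies inside.
All remaining points lie in this disk, and no smaller disk contains both endpoints, so this is the minimum enclosing circle.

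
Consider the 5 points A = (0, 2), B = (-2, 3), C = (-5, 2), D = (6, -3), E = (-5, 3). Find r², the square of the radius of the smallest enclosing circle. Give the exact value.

The farthest pair is D–E with squared distance 157. The circle on this segment as diameter has centre (0.5, 0) and r² = 157/4 = 39.25.
Check A: distance² to centre = 4.25 ≤ 39.25, so it lies inside.
All remaining points lie in this disk, and no smaller disk contains both endpoints, so this is the minimum enclosing circle.

39.25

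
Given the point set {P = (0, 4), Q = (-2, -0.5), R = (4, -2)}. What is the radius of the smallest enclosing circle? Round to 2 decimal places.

3.66

Side lengths²: PQ² = 24.25, PR² = 52, QR² = 38.25.
Since PR² = 52 < 38.25 + 24.25 = 62.5, the triangle is acute, so the smallest enclosing circle is the circumcircle.
Circumcentre = (1.475, 0.65), r² = 13.398125.
r = √(13.398125) ≈ 3.66.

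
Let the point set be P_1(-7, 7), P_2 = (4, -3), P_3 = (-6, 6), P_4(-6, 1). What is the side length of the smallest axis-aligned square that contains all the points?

11

The bounding box has width 11 and height 10.
An axis-aligned square enclosing the set must have side ≥ max(width, height).
So the minimum side is max(11, 10) = 11.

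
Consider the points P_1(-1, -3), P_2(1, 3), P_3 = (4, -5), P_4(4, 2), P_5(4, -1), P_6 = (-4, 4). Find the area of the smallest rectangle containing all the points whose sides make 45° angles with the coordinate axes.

In coordinates u = x + y, v = x − y the rectangle is axis-aligned; the map (x,y)→(u,v) scales areas by 2.
u-values: -4, 4, -1, 6, 3, 0; range = 6 − (-4) = 10.
v-values: 2, -2, 9, 2, 5, -8; range = 9 − (-8) = 17.
Area = (10 × 17) / 2 = 85.

85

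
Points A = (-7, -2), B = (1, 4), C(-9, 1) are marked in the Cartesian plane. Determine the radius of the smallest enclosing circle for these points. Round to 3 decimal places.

Side lengths²: AB² = 100, AC² = 13, BC² = 109.
Since BC² = 109 < 100 + 13 = 113, the triangle is acute, so the smallest enclosing circle is the circumcircle.
Circumcentre = (-47/12, 20/9), r² = 35425/1296.
r = √(35425/1296) ≈ 5.228.

5.228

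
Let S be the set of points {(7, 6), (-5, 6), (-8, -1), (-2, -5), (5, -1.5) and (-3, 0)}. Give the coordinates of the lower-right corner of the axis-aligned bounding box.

(7, -5)

x-range [-8, 7], y-range [-5, 6].
The lower-right corner is (7, -5).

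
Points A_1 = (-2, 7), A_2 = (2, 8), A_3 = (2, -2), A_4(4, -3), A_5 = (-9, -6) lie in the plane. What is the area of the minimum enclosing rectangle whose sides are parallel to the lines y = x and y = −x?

200

In coordinates u = x + y, v = x − y the rectangle is axis-aligned; the map (x,y)→(u,v) scales areas by 2.
u-values: 5, 10, 0, 1, -15; range = 10 − (-15) = 25.
v-values: -9, -6, 4, 7, -3; range = 7 − (-9) = 16.
Area = (25 × 16) / 2 = 200.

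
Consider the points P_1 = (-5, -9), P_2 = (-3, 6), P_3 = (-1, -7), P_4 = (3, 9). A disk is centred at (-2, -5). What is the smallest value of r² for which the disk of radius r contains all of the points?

The required radius is the distance from (-2, -5) to the farthest point.
Squared distances: 25, 122, 5, 221.
Maximum is 221, attained at P_4.

221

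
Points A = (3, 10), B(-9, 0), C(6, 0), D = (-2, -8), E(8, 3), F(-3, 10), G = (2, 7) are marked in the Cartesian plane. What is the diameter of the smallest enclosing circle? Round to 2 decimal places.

The minimum enclosing circle is determined by three boundary points: A, D, F.
Their circumcentre is (0, 41/36) with r² = 113425/1296.
The farthest remaining point B is at distance² 106657/1296 ≤ 113425/1296.
Diameter = 2r = 2√(113425/1296) ≈ 18.71.

18.71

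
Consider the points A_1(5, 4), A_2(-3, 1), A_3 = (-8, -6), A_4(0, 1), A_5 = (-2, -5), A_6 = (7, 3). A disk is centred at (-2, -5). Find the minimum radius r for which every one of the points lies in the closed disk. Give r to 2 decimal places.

The required radius is the distance from (-2, -5) to the farthest point.
Squared distances: 130, 37, 37, 40, 0, 145.
Maximum is 145, attained at A_6.
r = √145 ≈ 12.04.

12.04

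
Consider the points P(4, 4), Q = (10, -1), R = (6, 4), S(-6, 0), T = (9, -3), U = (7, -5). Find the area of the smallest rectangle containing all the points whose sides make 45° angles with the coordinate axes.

144

In coordinates u = x + y, v = x − y the rectangle is axis-aligned; the map (x,y)→(u,v) scales areas by 2.
u-values: 8, 9, 10, -6, 6, 2; range = 10 − (-6) = 16.
v-values: 0, 11, 2, -6, 12, 12; range = 12 − (-6) = 18.
Area = (16 × 18) / 2 = 144.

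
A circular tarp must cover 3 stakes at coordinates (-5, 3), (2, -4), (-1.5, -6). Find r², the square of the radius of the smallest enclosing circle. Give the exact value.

Call the three points A, B, C in the order given.
Side lengths²: AB² = 98, AC² = 93.25, BC² = 16.25.
Since AB² = 98 < 93.25 + 16.25 = 109.5, the triangle is acute, so the smallest enclosing circle is the circumcircle.
Circumcentre = (-89/44, -45/44), r² = 24245/968.

24245/968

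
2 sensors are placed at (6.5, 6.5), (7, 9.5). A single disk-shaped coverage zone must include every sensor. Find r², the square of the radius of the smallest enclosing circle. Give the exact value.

The smallest circle enclosing two points has them as diameter endpoints.
Centre = midpoint = (6.75, 8); r² = |(6.5, 6.5)−(7, 9.5)|²/4 = 9.25/4 = 2.3125.

2.3125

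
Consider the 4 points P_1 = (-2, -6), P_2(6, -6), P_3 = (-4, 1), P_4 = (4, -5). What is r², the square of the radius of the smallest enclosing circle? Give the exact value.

By Welzl's lemma the MEC is supported by two points (diametrically opposite) or three points (on a circumcircle).
The farthest pair is P_2–P_3 with squared distance 149. The circle on this segment as diameter has centre (1, -2.5) and r² = 149/4 = 37.25.
Check P_1: distance² to centre = 21.25 ≤ 37.25, so it lies inside.
All remaining points lie in this disk, and no smaller disk contains both endpoints, so this is the minimum enclosing circle.

37.25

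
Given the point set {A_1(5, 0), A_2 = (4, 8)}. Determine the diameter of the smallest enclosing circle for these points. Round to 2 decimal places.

8.06

The smallest circle enclosing two points has them as diameter endpoints.
Centre = midpoint = (4.5, 4); r² = |A_1A_2|²/4 = 65/4 = 16.25.
Diameter = 2r = 2√(16.25) ≈ 8.06.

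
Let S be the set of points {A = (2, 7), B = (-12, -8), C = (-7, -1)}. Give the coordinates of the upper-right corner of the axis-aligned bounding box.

x-range [-12, 2], y-range [-8, 7].
The upper-right corner is (2, 7).

(2, 7)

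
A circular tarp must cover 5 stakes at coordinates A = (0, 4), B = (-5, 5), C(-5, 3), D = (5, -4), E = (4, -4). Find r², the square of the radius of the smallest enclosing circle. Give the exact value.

45.25

A smallest enclosing disk is always determined by at most three of the input points on its boundary.
The farthest pair is B–D with squared distance 181. The circle on this segment as diameter has centre (0, 0.5) and r² = 181/4 = 45.25.
Check A: distance² to centre = 12.25 ≤ 45.25, so it lies inside.
All remaining points lie in this disk, and no smaller disk contains both endpoints, so this is the minimum enclosing circle.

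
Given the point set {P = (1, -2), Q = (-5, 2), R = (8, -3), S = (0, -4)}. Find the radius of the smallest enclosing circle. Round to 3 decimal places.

6.964

By Welzl's lemma the MEC is supported by two points (diametrically opposite) or three points (on a circumcircle).
The farthest pair is Q–R with squared distance 194. The circle on this segment as diameter has centre (1.5, -0.5) and r² = 194/4 = 48.5.
Check P: distance² to centre = 2.5 ≤ 48.5, so it lies inside.
All remaining points lie in this disk, and no smaller disk contains both endpoints, so this is the minimum enclosing circle.
r = √(48.5) ≈ 6.964.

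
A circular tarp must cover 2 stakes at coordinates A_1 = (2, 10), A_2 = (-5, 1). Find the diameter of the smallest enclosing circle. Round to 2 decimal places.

11.40

The smallest circle enclosing two points has them as diameter endpoints.
Centre = midpoint = (-1.5, 5.5); r² = |A_1A_2|²/4 = 130/4 = 32.5.
Diameter = 2r = 2√(32.5) ≈ 11.40.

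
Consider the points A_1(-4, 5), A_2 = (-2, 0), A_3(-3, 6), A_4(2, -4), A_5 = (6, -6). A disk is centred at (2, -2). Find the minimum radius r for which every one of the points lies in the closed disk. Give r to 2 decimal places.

9.43

The required radius is the distance from (2, -2) to the farthest point.
Squared distances: 85, 20, 89, 4, 32.
Maximum is 89, attained at A_3.
r = √89 ≈ 9.43.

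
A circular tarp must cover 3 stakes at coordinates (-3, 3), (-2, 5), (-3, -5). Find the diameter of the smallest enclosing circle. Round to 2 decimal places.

Call the three points A, B, C in the order given.
Side lengths²: AB² = 5, AC² = 64, BC² = 101.
Since BC² = 101 ≥ 64 + 5 = 69, the angle opposite BC is not acute, so the smallest enclosing circle has BC as diameter.
Centre = midpoint of BC = (-2.5, 0), r² = 101/4 = 25.25.
Diameter = 2r = 2√(25.25) ≈ 10.05.

10.05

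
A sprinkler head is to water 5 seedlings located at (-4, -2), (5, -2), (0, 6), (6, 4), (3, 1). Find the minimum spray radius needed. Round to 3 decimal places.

A smallest enclosing disk is always determined by at most three of the input points on its boundary.
The farthest pair is (-4, -2)–(6, 4) with squared distance 136. The circle on this segment as diameter has centre (1, 1) and r² = 136/4 = 34.
Check (5, -2): distance² to centre = 25 ≤ 34, so it lies inside.
All remaining points lie in this disk, and no smaller disk contains both endpoints, so this is the minimum enclosing circle.
r = √34 ≈ 5.831.

5.831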